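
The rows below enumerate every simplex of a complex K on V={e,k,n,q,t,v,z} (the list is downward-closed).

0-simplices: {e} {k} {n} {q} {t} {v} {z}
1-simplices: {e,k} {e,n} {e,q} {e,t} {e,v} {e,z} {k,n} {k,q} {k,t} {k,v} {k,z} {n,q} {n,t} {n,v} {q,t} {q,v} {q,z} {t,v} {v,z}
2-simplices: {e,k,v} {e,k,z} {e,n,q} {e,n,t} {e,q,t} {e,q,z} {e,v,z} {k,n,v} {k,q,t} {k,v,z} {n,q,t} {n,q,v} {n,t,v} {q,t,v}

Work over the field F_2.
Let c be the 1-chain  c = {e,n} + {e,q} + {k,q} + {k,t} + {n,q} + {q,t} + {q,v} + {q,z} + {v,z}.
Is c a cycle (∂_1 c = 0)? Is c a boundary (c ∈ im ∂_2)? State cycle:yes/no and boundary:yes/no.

cycle:yes boundary:no

n_0=7 n_1=19 n_2=14  [Z2]
∂1: piv[ek,en,eq,et,ev,ez] rk=6  ker:kn,kq,kt,kv,kz,nq,nt,nv,qt,qv,qz,tv,vz
∂2: piv[ekv,ekz,enq,ent,eqt,eqz,evz,knv,kqt,nqv,ntv] rk=11  ker:kvz,nqt,qtv
∂1c = 0
c vs im∂2: residual ≠ 0 ⇒ not boundary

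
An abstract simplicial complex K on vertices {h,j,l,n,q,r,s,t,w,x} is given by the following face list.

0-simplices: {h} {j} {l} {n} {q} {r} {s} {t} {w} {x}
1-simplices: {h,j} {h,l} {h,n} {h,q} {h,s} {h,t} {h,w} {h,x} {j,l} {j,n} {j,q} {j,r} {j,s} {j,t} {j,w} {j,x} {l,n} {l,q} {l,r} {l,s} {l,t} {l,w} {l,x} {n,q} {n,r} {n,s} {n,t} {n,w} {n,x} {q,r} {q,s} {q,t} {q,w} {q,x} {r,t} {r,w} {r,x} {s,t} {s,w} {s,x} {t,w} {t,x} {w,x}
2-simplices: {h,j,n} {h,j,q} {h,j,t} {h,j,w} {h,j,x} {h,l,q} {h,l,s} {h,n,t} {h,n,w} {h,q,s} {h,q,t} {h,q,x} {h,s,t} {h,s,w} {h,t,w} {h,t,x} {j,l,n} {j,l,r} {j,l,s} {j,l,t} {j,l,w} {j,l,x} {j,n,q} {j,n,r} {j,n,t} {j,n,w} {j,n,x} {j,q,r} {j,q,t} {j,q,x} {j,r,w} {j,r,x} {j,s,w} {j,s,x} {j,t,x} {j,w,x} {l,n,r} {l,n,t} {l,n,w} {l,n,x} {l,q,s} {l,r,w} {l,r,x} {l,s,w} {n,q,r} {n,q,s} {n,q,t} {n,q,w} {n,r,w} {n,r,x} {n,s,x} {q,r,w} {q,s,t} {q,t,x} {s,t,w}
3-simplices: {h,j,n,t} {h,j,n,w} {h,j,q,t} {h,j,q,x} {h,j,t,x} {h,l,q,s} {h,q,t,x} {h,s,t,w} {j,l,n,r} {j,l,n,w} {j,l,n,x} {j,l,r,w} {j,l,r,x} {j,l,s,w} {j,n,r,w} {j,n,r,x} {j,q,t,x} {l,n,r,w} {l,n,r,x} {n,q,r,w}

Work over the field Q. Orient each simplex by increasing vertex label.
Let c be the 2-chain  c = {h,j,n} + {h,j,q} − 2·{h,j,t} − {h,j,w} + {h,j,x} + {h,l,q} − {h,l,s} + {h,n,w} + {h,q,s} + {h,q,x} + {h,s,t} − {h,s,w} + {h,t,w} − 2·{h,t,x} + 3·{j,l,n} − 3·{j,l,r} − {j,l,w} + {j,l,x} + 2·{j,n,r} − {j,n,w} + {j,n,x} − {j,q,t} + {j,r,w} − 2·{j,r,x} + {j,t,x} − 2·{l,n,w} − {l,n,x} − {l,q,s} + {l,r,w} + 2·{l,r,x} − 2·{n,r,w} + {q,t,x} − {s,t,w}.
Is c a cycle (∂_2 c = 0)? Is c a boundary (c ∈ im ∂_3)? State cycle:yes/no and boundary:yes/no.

n_0=10 n_1=43 n_2=55 n_3=20  [Q]
∂1: piv[hj,hl,hn,hq,hs,ht,hw,hx,jr] rk=9  ker:jl,jn,jq,js,jt,jw,jx,ln,lq,lr,ls,lt,lw,lx,nq,nr,ns,nt,nw,nx,qr,qs,qt,qw,qx,rt,rw,rx,st,sw,sx,tw,tx,wx
∂2: piv[hjn,hjq,hjt,hjw,hjx,hlq,hls,hnt,hnw,hqs,hqt,hqx,hst,hsw,htw,htx,jln,jlr,jls,jlt,jlw,jlx,jnq,jnr,jnx,jqr,jrw,jrx,jsw,jsx,jwx,nqs,nqw] rk=33  ker:jnt,jnw,jqt,jqx,jtx,lnr,lnt,lnw,lnx,lqs,lrw,lrx,lsw,nqr,nqt,nrw,nrx,nsx,qrw,qst,qtx,stw
∂3: piv[hjnt,hjnw,hjqt,hjqx,hjtx,hlqs,hqtx,hstw,jlnr,jlnw,jlnx,jlrw,jlrx,jlsw,jnrw,jnrx,nqrw] rk=17  ker:jqtx,lnrw,lnrx
∂2c = 0
c vs im∂3: reduces to 0 ⇒ boundary

cycle:yes boundary:yes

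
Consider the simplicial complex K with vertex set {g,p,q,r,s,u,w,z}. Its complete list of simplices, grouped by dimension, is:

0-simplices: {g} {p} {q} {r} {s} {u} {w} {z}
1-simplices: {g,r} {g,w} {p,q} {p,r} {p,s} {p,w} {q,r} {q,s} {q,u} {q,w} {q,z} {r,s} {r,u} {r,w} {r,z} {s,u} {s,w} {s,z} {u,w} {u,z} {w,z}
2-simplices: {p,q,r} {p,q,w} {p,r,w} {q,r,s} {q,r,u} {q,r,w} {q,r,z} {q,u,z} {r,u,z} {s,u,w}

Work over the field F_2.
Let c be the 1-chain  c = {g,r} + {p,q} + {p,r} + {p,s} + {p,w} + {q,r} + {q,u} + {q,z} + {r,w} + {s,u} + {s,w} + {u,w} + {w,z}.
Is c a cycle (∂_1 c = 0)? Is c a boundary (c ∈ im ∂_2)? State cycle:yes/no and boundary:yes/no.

cycle:no boundary:no

n_0=8 n_1=21 n_2=10  [Z2]
∂1: piv[gr,gw,pq,pr,ps,qu,qz] rk=7  ker:pw,qr,qs,qw,rs,ru,rw,rz,su,sw,sz,uw,uz,wz
∂2: piv[pqr,pqw,prw,qrs,qru,qrz,quz,suw] rk=8  ker:qrw,ruz
∂1c = {g} + {s} + {u} + {w}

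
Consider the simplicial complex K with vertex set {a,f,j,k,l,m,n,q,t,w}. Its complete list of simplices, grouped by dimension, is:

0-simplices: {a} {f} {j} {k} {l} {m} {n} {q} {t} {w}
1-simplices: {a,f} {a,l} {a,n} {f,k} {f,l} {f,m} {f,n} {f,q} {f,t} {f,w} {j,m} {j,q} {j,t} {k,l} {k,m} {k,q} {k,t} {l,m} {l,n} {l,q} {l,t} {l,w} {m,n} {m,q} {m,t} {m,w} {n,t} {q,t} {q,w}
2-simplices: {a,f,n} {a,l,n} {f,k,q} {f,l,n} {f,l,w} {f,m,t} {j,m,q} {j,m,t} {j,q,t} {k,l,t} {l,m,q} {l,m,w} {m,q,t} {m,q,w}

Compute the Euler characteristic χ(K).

n_0=10 n_1=29 n_2=14
χ=+10−29+14=-5

χ(K)=-5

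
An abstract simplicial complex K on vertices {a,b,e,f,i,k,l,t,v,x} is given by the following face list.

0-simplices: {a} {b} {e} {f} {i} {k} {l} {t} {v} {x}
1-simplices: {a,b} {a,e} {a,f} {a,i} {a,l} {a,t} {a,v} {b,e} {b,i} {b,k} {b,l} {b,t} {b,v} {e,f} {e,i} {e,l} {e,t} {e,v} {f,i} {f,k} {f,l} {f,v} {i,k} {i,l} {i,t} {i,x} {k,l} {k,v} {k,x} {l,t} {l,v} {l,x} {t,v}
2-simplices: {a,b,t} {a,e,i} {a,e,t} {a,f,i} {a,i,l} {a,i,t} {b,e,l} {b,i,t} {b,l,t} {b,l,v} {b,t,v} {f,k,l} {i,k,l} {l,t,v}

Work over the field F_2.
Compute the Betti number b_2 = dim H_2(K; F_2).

n_0=10 n_1=33 n_2=14  [Z2]
∂1: piv[ab,ae,af,ai,al,at,av,bk,ix] rk=9  ker:be,bi,bl,bt,bv,ef,ei,el,et,ev,fi,fk,fl,fv,ik,il,it,kl,kv,kx,lt,lv,lx,tv
∂2: piv[abt,aei,aet,afi,ail,ait,bel,bit,blt,blv,btv,fkl,ikl] rk=13  ker:ltv
b_2=(14−13)−0=1

b_2=1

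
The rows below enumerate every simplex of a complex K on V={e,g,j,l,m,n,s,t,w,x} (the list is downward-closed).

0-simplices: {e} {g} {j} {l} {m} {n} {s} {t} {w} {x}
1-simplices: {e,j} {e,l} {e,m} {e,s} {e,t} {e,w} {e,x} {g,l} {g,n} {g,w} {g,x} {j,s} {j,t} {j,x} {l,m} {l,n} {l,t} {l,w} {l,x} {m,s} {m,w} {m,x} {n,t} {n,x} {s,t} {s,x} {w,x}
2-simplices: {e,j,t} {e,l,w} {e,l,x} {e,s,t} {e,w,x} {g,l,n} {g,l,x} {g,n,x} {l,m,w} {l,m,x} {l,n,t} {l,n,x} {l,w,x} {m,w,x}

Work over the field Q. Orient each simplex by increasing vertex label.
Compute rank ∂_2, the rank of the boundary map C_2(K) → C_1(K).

rank∂_2=11

n_0=10 n_1=27 n_2=14  [Q]
∂1: piv[ej,el,em,es,et,ew,ex,gl,gn] rk=9  ker:gw,gx,js,jt,jx,lm,ln,lt,lw,lx,ms,mw,mx,nt,nx,st,sx,wx
∂2: piv[ejt,elw,elx,est,ewx,gln,glx,gnx,lmw,lmx,lnt] rk=11  ker:lnx,lwx,mwx
rk∂_2=11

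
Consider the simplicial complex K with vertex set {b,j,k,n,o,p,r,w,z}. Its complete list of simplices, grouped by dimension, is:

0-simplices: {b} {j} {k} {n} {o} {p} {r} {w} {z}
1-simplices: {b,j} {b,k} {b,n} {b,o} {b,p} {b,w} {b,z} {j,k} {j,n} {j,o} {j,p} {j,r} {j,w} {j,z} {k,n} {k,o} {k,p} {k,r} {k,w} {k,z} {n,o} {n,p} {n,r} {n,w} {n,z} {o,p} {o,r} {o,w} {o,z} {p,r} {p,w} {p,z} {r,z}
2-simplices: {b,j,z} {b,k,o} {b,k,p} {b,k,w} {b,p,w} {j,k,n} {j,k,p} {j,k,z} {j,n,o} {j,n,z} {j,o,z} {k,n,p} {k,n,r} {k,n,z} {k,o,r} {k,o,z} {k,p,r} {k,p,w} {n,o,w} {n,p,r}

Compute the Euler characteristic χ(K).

χ(K)=-4

n_0=9 n_1=33 n_2=20
χ=+9−33+20=-4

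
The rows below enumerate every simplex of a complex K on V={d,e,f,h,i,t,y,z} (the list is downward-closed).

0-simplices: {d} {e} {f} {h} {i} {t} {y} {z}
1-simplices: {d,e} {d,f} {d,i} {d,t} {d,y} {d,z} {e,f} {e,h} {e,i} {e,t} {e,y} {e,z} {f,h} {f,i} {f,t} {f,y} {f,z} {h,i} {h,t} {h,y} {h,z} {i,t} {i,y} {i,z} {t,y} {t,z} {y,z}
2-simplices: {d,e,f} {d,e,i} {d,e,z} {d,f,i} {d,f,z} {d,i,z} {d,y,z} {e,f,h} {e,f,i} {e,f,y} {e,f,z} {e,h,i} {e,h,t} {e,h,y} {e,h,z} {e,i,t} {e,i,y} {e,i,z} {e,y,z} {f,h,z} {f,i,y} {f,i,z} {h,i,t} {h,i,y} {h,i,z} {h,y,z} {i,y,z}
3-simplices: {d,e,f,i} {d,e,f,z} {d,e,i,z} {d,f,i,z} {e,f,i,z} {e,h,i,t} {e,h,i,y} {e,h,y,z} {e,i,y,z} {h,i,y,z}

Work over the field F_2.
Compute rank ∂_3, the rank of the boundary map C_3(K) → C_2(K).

rank∂_3=9

n_0=8 n_1=27 n_2=27 n_3=10  [Z2]
∂1: piv[de,df,di,dt,dy,dz,eh] rk=7  ker:ef,ei,et,ey,ez,fh,fi,ft,fy,fz,hi,ht,hy,hz,it,iy,iz,ty,tz,yz
∂2: piv[def,dei,dez,dfi,dfz,diz,dyz,efh,efy,ehi,eht,ehy,ehz,eit,eiy,eyz] rk=16  ker:efi,efz,eiz,fhz,fiy,fiz,hit,hiy,hiz,hyz,iyz
∂3: piv[defi,defz,deiz,dfiz,ehit,ehiy,ehyz,eiyz,hiyz] rk=9  ker:efiz
rk∂_3=9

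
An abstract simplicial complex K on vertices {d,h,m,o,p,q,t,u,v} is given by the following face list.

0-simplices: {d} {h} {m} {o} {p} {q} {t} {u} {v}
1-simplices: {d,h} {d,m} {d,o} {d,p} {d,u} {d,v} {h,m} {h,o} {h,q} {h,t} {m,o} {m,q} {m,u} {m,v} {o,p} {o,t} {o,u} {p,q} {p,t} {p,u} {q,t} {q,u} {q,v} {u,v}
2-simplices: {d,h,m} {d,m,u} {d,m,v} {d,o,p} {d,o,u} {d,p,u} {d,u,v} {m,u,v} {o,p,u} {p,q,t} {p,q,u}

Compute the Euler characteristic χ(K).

n_0=9 n_1=24 n_2=11
χ=+9−24+11=-4

χ(K)=-4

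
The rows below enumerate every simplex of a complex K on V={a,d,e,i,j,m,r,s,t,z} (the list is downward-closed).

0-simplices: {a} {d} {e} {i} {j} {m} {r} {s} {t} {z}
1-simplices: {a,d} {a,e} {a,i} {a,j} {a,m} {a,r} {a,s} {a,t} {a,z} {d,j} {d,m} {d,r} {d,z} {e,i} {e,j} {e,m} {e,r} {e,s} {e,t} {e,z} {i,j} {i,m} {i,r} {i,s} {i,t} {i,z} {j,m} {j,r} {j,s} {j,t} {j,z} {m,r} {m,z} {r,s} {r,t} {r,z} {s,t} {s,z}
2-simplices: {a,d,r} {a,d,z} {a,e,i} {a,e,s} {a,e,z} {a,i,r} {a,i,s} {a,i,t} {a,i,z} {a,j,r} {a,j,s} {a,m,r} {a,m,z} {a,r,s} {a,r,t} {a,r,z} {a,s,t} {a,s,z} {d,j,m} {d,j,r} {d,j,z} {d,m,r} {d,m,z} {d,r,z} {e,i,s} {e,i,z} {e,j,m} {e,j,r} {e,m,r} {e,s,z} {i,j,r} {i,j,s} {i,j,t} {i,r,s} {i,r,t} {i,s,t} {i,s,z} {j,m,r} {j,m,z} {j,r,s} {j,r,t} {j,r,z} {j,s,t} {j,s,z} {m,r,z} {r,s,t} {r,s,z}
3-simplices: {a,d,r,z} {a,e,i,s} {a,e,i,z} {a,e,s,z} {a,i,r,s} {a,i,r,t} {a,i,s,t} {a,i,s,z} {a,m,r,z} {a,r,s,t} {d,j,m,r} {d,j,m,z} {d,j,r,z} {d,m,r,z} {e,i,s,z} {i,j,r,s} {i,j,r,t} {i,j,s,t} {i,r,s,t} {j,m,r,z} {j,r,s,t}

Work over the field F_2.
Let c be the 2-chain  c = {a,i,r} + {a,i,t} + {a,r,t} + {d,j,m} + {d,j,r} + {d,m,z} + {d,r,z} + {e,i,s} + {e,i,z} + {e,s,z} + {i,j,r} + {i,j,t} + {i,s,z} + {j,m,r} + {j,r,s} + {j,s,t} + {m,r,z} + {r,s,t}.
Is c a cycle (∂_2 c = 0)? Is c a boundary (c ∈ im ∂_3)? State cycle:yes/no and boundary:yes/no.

n_0=10 n_1=38 n_2=47 n_3=21  [Z2]
∂1: piv[ad,ae,ai,aj,am,ar,as,at,az] rk=9  ker:dj,dm,dr,dz,ei,ej,em,er,es,et,ez,ij,im,ir,is,it,iz,jm,jr,js,jt,jz,mr,mz,rs,rt,rz,st,sz
∂2: piv[adr,adz,aei,aes,aez,air,ais,ait,aiz,ajr,ajs,amr,amz,ars,art,arz,ast,asz,djm,djr,djz,dmr,ejm,ejr,ijr,ijt] rk=26  ker:dmz,drz,eis,eiz,emr,esz,ijs,irs,irt,ist,isz,jmr,jmz,jrs,jrt,jrz,jst,jsz,mrz,rst,rsz
∂3: piv[adrz,aeis,aeiz,aesz,airs,airt,aist,aisz,amrz,arst,djmr,djmz,djrz,dmrz,ijrs,ijrt,ijst] rk=17  ker:eisz,irst,jmrz,jrst
∂2c = 0
c vs im∂3: reduces to 0 ⇒ boundary

cycle:yes boundary:yes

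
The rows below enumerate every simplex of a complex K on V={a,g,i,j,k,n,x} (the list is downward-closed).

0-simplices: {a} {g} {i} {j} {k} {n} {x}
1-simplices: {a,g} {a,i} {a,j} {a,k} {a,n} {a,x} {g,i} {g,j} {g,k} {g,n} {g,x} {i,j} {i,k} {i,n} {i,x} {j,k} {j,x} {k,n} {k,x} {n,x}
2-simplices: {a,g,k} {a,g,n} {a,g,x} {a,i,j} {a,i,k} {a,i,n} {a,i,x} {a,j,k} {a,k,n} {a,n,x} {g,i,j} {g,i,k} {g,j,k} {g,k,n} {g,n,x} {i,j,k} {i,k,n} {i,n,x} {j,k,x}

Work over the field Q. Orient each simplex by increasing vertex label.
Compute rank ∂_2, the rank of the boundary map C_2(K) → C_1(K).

rank∂_2=13

n_0=7 n_1=20 n_2=19  [Q]
∂1: piv[ag,ai,aj,ak,an,ax] rk=6  ker:gi,gj,gk,gn,gx,ij,ik,in,ix,jk,jx,kn,kx,nx
∂2: piv[agk,agn,agx,aij,aik,ain,aix,ajk,akn,anx,gij,gik,jkx] rk=13  ker:gjk,gkn,gnx,ijk,ikn,inx
rk∂_2=13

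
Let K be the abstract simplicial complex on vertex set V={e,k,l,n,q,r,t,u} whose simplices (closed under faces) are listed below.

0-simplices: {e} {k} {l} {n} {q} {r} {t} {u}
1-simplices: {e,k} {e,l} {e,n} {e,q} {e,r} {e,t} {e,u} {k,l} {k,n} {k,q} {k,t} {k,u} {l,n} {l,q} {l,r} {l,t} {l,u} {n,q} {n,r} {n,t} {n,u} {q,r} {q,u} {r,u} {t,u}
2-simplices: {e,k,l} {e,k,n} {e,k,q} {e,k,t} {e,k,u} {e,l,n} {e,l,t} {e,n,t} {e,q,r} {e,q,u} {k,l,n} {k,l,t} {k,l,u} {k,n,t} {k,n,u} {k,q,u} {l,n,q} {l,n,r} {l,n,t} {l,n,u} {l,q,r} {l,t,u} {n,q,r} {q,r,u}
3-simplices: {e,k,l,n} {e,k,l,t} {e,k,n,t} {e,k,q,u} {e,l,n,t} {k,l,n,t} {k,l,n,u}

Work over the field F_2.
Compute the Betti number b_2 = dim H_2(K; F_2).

n_0=8 n_1=25 n_2=24 n_3=7  [Z2]
∂1: piv[ek,el,en,eq,er,et,eu] rk=7  ker:kl,kn,kq,kt,ku,ln,lq,lr,lt,lu,nq,nr,nt,nu,qr,qu,ru,tu
∂2: piv[ekl,ekn,ekq,ekt,eku,eln,elt,ent,eqr,equ,klu,knu,lnq,lnr,lqr,ltu,qru] rk=17  ker:kln,klt,knt,kqu,lnt,lnu,nqr
∂3: piv[ekln,eklt,eknt,ekqu,elnt,klnu] rk=6  ker:klnt
b_2=(24−17)−6=1

b_2=1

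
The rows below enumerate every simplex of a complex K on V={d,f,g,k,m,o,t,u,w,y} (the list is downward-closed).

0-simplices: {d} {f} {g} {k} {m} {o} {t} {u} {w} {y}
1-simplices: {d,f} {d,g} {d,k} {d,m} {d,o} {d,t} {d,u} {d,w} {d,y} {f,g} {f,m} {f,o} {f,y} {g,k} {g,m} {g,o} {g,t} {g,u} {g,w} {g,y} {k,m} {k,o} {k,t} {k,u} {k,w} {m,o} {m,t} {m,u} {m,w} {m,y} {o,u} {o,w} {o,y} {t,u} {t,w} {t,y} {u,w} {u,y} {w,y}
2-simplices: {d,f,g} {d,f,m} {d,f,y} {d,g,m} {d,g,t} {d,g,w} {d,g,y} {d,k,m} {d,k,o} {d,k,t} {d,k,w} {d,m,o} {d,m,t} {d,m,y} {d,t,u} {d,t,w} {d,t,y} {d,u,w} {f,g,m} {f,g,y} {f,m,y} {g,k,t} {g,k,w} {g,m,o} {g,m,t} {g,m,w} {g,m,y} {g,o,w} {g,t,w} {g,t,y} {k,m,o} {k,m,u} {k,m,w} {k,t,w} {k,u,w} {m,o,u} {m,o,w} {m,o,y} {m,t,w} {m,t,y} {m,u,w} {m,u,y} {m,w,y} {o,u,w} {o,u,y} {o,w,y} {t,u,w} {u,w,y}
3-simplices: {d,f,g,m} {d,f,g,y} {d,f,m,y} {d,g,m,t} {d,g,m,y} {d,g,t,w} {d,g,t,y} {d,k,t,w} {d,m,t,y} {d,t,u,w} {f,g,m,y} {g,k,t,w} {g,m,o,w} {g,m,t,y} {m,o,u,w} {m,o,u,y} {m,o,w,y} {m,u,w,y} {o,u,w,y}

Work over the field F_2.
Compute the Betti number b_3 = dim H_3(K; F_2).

b_3=3

n_0=10 n_1=39 n_2=48 n_3=19  [Z2]
∂1: piv[df,dg,dk,dm,do,dt,du,dw,dy] rk=9  ker:fg,fm,fo,fy,gk,gm,go,gt,gu,gw,gy,km,ko,kt,ku,kw,mo,mt,mu,mw,my,ou,ow,oy,tu,tw,ty,uw,uy,wy
∂2: piv[dfg,dfm,dfy,dgm,dgt,dgw,dgy,dkm,dko,dkt,dkw,dmo,dmt,dmy,dtu,dtw,dty,duw,gkt,gmo,gmw,gow,kmu,kuw,mou,moy,muy,mwy] rk=28  ker:fgm,fgy,fmy,gkw,gmt,gmy,gtw,gty,kmo,kmw,ktw,mow,mtw,mty,muw,ouw,ouy,owy,tuw,uwy
∂3: piv[dfgm,dfgy,dfmy,dgmt,dgmy,dgtw,dgty,dktw,dmty,dtuw,gktw,gmow,mouw,mouy,mowy,muwy] rk=16  ker:fgmy,gmty,ouwy
b_3=(19−16)−0=3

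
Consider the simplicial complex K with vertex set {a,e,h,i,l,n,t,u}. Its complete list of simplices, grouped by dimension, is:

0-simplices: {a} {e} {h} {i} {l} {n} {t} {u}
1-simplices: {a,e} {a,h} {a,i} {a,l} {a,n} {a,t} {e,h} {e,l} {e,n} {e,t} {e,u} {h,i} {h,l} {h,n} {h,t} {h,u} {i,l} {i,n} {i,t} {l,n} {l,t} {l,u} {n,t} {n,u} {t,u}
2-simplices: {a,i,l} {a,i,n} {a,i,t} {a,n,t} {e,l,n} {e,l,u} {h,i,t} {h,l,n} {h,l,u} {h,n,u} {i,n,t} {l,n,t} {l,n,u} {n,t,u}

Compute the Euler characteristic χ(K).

n_0=8 n_1=25 n_2=14
χ=+8−25+14=-3

χ(K)=-3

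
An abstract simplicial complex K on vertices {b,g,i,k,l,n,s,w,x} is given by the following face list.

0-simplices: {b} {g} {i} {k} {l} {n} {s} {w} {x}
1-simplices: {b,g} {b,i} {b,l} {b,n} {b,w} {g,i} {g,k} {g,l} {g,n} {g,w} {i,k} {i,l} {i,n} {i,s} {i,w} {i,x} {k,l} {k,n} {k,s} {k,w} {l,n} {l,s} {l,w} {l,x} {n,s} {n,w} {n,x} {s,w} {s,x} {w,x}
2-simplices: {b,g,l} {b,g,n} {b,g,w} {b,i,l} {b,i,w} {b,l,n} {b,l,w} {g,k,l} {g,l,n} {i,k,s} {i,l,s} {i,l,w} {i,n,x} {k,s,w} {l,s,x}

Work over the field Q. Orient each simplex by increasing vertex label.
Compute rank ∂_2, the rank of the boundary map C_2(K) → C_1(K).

rank∂_2=13

n_0=9 n_1=30 n_2=15  [Q]
∂1: piv[bg,bi,bl,bn,bw,gk,is,ix] rk=8  ker:gi,gl,gn,gw,ik,il,in,iw,kl,kn,ks,kw,ln,ls,lw,lx,ns,nw,nx,sw,sx,wx
∂2: piv[bgl,bgn,bgw,bil,biw,bln,blw,gkl,iks,ils,inx,ksw,lsx] rk=13  ker:gln,ilw
rk∂_2=13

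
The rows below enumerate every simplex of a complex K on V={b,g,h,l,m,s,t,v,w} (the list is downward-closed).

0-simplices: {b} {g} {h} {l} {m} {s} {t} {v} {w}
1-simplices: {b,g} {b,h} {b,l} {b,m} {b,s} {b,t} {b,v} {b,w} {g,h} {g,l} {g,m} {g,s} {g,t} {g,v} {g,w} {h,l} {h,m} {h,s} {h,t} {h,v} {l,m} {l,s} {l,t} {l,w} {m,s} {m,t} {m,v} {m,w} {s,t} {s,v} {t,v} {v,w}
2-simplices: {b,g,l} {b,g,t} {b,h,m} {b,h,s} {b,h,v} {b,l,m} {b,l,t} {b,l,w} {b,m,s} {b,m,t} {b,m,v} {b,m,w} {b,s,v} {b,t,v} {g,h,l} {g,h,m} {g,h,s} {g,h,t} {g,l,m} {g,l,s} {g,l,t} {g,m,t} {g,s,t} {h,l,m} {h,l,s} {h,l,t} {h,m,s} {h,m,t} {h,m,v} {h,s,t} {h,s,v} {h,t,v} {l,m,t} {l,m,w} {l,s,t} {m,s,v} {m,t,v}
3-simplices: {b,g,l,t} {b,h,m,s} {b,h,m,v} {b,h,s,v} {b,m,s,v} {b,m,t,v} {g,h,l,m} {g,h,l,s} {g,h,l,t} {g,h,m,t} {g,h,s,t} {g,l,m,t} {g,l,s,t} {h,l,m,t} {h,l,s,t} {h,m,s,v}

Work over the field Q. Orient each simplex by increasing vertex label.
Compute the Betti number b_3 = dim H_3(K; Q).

n_0=9 n_1=32 n_2=37 n_3=16  [Q]
∂1: piv[bg,bh,bl,bm,bs,bt,bv,bw] rk=8  ker:gh,gl,gm,gs,gt,gv,gw,hl,hm,hs,ht,hv,lm,ls,lt,lw,ms,mt,mv,mw,st,sv,tv,vw
∂2: piv[bgl,bgt,bhm,bhs,bhv,blm,blt,blw,bms,bmt,bmv,bmw,bsv,btv,ghl,ghm,ghs,ght,glm,gls,gst] rk=21  ker:glt,gmt,hlm,hls,hlt,hms,hmt,hmv,hst,hsv,htv,lmt,lmw,lst,msv,mtv
∂3: piv[bglt,bhms,bhmv,bhsv,bmsv,bmtv,ghlm,ghls,ghlt,ghmt,ghst,glmt,glst] rk=13  ker:hlmt,hlst,hmsv
b_3=(16−13)−0=3

b_3=3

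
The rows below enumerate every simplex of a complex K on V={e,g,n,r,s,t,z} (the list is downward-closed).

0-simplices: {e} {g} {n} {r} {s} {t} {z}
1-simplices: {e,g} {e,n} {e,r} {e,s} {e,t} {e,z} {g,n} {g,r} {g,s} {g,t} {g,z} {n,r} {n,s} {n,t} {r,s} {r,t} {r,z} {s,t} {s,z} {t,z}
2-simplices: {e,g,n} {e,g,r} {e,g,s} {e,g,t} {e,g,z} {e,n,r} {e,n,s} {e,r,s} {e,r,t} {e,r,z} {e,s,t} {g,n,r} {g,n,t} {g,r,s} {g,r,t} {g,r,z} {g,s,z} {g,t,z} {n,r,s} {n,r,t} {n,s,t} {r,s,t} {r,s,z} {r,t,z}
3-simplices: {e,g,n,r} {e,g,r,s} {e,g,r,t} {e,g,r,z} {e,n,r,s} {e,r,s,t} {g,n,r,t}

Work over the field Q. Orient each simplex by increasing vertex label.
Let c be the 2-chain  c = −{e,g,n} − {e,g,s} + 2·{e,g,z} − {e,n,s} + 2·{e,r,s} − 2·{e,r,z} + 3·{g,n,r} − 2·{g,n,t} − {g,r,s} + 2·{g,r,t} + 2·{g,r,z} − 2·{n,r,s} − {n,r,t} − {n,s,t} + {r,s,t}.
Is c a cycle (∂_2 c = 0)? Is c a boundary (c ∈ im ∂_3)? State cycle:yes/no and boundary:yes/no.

cycle:yes boundary:no

n_0=7 n_1=20 n_2=24 n_3=7  [Q]
∂1: piv[eg,en,er,es,et,ez] rk=6  ker:gn,gr,gs,gt,gz,nr,ns,nt,rs,rt,rz,st,sz,tz
∂2: piv[egn,egr,egs,egt,egz,enr,ens,ers,ert,erz,est,gnt,gsz,gtz] rk=14  ker:gnr,grs,grt,grz,nrs,nrt,nst,rst,rsz,rtz
∂3: piv[egnr,egrs,egrt,egrz,enrs,erst,gnrt] rk=7
∂2c = 0
c vs im∂3: residual ≠ 0 ⇒ not boundary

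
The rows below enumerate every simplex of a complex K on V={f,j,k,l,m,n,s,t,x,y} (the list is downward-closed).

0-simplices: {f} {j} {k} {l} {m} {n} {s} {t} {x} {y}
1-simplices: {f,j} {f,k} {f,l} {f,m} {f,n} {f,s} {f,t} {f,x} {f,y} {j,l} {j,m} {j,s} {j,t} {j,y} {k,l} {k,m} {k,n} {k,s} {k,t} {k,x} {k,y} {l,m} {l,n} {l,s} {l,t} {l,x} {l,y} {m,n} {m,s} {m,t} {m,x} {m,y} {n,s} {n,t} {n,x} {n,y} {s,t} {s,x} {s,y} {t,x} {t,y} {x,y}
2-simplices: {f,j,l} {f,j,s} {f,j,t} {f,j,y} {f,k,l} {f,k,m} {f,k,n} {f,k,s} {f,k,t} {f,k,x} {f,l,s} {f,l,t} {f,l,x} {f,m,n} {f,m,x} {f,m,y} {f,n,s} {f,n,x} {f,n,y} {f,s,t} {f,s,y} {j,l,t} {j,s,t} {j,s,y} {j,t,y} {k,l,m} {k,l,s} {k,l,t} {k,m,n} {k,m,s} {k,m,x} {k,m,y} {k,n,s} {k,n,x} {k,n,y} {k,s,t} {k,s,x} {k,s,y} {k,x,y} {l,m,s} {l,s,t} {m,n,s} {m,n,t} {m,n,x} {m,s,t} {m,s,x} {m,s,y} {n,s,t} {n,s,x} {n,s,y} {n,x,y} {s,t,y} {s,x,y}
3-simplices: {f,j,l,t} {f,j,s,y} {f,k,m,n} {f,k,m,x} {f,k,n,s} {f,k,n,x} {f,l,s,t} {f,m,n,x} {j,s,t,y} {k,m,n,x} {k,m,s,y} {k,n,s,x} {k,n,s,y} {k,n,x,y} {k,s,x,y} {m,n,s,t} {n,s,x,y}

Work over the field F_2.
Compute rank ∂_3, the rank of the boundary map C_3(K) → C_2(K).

n_0=10 n_1=42 n_2=53 n_3=17  [Z2]
∂1: piv[fj,fk,fl,fm,fn,fs,ft,fx,fy] rk=9  ker:jl,jm,js,jt,jy,kl,km,kn,ks,kt,kx,ky,lm,ln,ls,lt,lx,ly,mn,ms,mt,mx,my,ns,nt,nx,ny,st,sx,sy,tx,ty,xy
∂2: piv[fjl,fjs,fjt,fjy,fkl,fkm,fkn,fks,fkt,fkx,fls,flt,flx,fmn,fmx,fmy,fns,fnx,fny,fst,fsy,jty,klm,kms,kmy,ksx,kxy,mnt,mst] rk=29  ker:jlt,jst,jsy,kls,klt,kmn,kmx,kns,knx,kny,kst,ksy,lms,lst,mns,mnx,msx,msy,nst,nsx,nsy,nxy,sty,sxy
∂3: piv[fjlt,fjsy,fkmn,fkmx,fkns,fknx,flst,fmnx,jsty,kmsy,knsx,knsy,knxy,ksxy,mnst] rk=15  ker:kmnx,nsxy
rk∂_3=15

rank∂_3=15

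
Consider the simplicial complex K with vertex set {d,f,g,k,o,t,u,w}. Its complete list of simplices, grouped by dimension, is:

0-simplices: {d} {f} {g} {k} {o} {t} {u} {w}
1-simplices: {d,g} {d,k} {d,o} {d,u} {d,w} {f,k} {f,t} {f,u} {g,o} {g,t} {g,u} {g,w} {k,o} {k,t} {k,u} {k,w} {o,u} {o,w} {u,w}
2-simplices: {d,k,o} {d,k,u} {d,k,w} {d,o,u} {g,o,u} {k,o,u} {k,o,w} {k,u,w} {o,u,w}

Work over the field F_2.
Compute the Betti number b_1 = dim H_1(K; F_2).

n_0=8 n_1=19 n_2=9  [Z2]
∂1: piv[dg,dk,do,du,dw,fk,ft] rk=7  ker:fu,go,gt,gu,gw,ko,kt,ku,kw,ou,ow,uw
∂2: piv[dko,dku,dkw,dou,gou,kow,kuw] rk=7  ker:kou,ouw
b_1=(19−7)−7=5

b_1=5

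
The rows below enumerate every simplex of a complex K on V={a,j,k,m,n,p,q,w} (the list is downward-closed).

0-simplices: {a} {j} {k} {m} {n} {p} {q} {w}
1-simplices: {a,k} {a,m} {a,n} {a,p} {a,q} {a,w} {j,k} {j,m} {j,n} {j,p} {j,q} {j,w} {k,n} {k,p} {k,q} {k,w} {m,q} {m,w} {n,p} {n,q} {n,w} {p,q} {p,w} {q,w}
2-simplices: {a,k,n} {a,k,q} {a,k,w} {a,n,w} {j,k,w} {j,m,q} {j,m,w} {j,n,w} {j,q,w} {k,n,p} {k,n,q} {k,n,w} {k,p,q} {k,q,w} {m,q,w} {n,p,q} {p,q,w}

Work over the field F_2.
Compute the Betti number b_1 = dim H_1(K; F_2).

n_0=8 n_1=24 n_2=17  [Z2]
∂1: piv[ak,am,an,ap,aq,aw,jk] rk=7  ker:jm,jn,jp,jq,jw,kn,kp,kq,kw,mq,mw,np,nq,nw,pq,pw,qw
∂2: piv[akn,akq,akw,anw,jkw,jmq,jmw,jnw,jqw,knp,knq,kpq,kqw,pqw] rk=14  ker:knw,mqw,npq
b_1=(24−7)−14=3

b_1=3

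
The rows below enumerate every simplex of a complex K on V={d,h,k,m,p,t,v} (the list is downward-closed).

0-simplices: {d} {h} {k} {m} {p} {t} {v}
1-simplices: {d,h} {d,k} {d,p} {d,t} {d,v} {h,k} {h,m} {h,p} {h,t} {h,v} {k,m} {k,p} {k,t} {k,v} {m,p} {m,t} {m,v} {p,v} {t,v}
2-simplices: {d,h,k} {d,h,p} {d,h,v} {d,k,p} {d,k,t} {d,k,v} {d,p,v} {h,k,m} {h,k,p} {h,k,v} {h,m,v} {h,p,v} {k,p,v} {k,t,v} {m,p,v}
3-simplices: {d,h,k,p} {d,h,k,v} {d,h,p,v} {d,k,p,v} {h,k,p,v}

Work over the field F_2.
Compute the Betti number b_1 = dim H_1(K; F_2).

b_1=2

n_0=7 n_1=19 n_2=15 n_3=5  [Z2]
∂1: piv[dh,dk,dp,dt,dv,hm] rk=6  ker:hk,hp,ht,hv,km,kp,kt,kv,mp,mt,mv,pv,tv
∂2: piv[dhk,dhp,dhv,dkp,dkt,dkv,dpv,hkm,hmv,ktv,mpv] rk=11  ker:hkp,hkv,hpv,kpv
∂3: piv[dhkp,dhkv,dhpv,dkpv] rk=4  ker:hkpv
b_1=(19−6)−11=2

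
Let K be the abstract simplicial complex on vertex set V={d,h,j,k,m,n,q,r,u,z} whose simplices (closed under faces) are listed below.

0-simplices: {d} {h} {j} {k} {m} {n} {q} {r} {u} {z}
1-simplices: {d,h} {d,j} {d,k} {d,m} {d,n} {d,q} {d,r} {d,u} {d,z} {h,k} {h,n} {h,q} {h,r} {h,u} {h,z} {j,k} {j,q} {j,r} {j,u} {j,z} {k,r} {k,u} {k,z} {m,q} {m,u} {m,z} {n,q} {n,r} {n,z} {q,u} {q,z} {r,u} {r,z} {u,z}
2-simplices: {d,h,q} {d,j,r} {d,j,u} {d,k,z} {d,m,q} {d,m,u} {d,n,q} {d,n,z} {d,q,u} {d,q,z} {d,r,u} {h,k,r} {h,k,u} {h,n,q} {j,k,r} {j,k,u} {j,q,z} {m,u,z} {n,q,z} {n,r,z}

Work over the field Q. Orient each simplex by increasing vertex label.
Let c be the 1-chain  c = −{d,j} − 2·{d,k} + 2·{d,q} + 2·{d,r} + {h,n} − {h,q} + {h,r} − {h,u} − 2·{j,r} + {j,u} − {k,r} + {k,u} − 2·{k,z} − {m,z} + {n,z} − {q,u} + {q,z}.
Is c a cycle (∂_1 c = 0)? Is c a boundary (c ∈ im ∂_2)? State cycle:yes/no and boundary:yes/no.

cycle:no boundary:no

n_0=10 n_1=34 n_2=20  [Q]
∂1: piv[dh,dj,dk,dm,dn,dq,dr,du,dz] rk=9  ker:hk,hn,hq,hr,hu,hz,jk,jq,jr,ju,jz,kr,ku,kz,mq,mu,mz,nq,nr,nz,qu,qz,ru,rz,uz
∂2: piv[dhq,djr,dju,dkz,dmq,dmu,dnq,dnz,dqu,dqz,dru,hkr,hku,hnq,jkr,jku,jqz,muz,nrz] rk=19  ker:nqz
∂1c = −{d} + {m} + {q} − {z}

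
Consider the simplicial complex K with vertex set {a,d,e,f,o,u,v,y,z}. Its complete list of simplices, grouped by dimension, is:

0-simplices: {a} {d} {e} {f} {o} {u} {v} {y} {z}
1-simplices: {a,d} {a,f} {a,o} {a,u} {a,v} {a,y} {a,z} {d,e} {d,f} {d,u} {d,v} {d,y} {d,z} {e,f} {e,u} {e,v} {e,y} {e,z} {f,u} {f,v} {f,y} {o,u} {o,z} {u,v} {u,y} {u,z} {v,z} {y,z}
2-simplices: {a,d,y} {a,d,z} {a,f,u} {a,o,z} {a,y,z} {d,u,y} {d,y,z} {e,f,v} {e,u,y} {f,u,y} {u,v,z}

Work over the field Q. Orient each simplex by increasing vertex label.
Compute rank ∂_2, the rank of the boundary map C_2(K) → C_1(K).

n_0=9 n_1=28 n_2=11  [Q]
∂1: piv[ad,af,ao,au,av,ay,az,de] rk=8  ker:df,du,dv,dy,dz,ef,eu,ev,ey,ez,fu,fv,fy,ou,oz,uv,uy,uz,vz,yz
∂2: piv[ady,adz,afu,aoz,ayz,duy,efv,euy,fuy,uvz] rk=10  ker:dyz
rk∂_2=10

rank∂_2=10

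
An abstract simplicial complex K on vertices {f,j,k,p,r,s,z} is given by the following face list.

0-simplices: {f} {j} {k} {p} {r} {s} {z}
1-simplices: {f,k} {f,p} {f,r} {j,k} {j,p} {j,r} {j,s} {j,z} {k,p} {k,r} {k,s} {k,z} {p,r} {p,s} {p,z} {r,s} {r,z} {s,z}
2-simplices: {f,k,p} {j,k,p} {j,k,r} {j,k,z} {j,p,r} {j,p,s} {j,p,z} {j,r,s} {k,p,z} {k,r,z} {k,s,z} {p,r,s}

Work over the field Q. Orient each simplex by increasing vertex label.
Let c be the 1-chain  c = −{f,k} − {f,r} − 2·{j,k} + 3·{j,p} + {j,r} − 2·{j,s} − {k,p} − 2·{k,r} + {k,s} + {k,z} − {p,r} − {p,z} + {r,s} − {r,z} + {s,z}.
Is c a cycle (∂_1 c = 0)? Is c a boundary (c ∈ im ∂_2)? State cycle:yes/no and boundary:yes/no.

n_0=7 n_1=18 n_2=12  [Q]
∂1: piv[fk,fp,fr,jk,js,jz] rk=6  ker:jp,jr,kp,kr,ks,kz,pr,ps,pz,rs,rz,sz
∂2: piv[fkp,jkp,jkr,jkz,jpr,jps,jpz,jrs,krz,ksz] rk=10  ker:kpz,prs
∂1c = 2·{f} − 2·{k} + 4·{p} − 3·{r} − {s}

cycle:no boundary:no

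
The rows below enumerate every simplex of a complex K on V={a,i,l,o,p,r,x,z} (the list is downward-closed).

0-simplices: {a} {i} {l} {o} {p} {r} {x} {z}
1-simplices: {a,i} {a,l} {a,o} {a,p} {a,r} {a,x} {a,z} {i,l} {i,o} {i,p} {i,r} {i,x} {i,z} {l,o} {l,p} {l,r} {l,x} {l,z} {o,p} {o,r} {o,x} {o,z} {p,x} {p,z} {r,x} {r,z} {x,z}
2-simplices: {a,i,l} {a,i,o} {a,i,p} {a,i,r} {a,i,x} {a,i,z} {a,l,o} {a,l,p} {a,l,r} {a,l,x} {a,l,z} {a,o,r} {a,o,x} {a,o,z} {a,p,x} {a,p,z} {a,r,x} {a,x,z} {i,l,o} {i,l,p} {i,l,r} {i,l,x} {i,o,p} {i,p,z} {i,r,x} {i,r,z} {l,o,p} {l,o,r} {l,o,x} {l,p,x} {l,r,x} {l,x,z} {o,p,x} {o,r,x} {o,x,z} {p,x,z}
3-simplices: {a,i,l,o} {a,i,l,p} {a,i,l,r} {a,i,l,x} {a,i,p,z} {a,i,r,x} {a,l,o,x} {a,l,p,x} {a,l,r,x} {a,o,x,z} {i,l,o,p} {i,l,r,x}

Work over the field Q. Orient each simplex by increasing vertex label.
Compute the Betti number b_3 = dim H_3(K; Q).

n_0=8 n_1=27 n_2=36 n_3=12  [Q]
∂1: piv[ai,al,ao,ap,ar,ax,az] rk=7  ker:il,io,ip,ir,ix,iz,lo,lp,lr,lx,lz,op,or,ox,oz,px,pz,rx,rz,xz
∂2: piv[ail,aio,aip,air,aix,aiz,alo,alp,alr,alx,alz,aor,aox,aoz,apx,apz,arx,axz,iop,irz] rk=20  ker:ilo,ilp,ilr,ilx,ipz,irx,lop,lor,lox,lpx,lrx,lxz,opx,orx,oxz,pxz
∂3: piv[ailo,ailp,ailr,ailx,aipz,airx,alox,alpx,alrx,aoxz,ilop] rk=11  ker:ilrx
b_3=(12−11)−0=1

b_3=1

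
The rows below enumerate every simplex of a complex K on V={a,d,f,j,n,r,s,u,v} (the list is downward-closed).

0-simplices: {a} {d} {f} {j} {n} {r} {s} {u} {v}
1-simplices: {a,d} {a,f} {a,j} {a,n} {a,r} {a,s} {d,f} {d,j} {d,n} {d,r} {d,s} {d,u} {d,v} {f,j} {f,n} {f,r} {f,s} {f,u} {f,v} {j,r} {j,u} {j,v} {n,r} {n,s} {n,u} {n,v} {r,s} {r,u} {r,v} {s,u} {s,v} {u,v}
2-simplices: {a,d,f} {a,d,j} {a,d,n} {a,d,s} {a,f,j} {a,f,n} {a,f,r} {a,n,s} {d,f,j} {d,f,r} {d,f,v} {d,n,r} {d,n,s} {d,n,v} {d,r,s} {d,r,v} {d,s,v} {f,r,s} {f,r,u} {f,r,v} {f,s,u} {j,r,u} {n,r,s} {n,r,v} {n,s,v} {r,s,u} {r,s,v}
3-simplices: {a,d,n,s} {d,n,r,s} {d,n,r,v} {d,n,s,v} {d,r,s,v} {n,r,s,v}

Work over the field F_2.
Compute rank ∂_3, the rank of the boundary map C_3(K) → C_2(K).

rank∂_3=5

n_0=9 n_1=32 n_2=27 n_3=6  [Z2]
∂1: piv[ad,af,aj,an,ar,as,du,dv] rk=8  ker:df,dj,dn,dr,ds,fj,fn,fr,fs,fu,fv,jr,ju,jv,nr,ns,nu,nv,rs,ru,rv,su,sv,uv
∂2: piv[adf,adj,adn,ads,afj,afn,afr,ans,dfr,dfv,dnr,dnv,drs,drv,dsv,frs,fru,fsu,jru] rk=19  ker:dfj,dns,frv,nrs,nrv,nsv,rsu,rsv
∂3: piv[adns,dnrs,dnrv,dnsv,drsv] rk=5  ker:nrsv
rk∂_3=5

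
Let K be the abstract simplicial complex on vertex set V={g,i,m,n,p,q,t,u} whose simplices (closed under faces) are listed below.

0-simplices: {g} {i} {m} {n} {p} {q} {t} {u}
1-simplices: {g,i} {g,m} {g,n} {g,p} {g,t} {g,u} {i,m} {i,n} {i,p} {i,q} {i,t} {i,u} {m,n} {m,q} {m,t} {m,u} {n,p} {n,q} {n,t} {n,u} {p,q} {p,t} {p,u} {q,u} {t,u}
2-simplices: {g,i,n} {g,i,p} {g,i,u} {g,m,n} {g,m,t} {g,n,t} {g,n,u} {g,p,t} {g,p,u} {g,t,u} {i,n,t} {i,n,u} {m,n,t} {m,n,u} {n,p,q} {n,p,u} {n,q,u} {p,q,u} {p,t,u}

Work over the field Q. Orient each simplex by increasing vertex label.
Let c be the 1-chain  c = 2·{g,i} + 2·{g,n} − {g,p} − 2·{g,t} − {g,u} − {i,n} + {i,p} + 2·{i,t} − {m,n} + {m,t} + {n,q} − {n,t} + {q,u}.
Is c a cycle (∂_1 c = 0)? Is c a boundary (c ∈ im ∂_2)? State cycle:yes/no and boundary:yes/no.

n_0=8 n_1=25 n_2=19  [Q]
∂1: piv[gi,gm,gn,gp,gt,gu,iq] rk=7  ker:im,in,ip,it,iu,mn,mq,mt,mu,np,nq,nt,nu,pq,pt,pu,qu,tu
∂2: piv[gin,gip,giu,gmn,gmt,gnt,gnu,gpt,gpu,gtu,int,mnu,npq,npu,nqu] rk=15  ker:inu,mnt,pqu,ptu
∂1c = 0
c vs im∂2: reduces to 0 ⇒ boundary

cycle:yes boundary:yes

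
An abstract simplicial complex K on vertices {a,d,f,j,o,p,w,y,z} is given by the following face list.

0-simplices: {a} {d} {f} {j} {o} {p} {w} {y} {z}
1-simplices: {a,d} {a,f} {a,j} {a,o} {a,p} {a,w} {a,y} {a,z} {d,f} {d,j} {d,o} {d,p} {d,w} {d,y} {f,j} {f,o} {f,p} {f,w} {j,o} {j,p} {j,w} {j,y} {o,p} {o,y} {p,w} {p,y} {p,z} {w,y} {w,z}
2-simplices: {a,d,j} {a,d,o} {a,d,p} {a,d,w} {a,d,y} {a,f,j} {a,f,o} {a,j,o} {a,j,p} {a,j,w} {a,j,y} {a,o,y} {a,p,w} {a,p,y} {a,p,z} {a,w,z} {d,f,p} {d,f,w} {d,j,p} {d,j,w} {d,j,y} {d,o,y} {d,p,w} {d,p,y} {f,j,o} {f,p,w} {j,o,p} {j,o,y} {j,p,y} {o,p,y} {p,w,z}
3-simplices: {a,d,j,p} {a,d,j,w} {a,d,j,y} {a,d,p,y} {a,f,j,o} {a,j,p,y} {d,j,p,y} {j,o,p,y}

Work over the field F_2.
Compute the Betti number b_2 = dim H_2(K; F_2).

n_0=9 n_1=29 n_2=31 n_3=8  [Z2]
∂1: piv[ad,af,aj,ao,ap,aw,ay,az] rk=8  ker:df,dj,do,dp,dw,dy,fj,fo,fp,fw,jo,jp,jw,jy,op,oy,pw,py,pz,wy,wz
∂2: piv[adj,ado,adp,adw,ady,afj,afo,ajo,ajp,ajw,ajy,aoy,apw,apy,apz,awz,dfp,dfw,jop] rk=19  ker:djp,djw,djy,doy,dpw,dpy,fjo,fpw,joy,jpy,opy,pwz
∂3: piv[adjp,adjw,adjy,adpy,afjo,ajpy,jopy] rk=7  ker:djpy
b_2=(31−19)−7=5

b_2=5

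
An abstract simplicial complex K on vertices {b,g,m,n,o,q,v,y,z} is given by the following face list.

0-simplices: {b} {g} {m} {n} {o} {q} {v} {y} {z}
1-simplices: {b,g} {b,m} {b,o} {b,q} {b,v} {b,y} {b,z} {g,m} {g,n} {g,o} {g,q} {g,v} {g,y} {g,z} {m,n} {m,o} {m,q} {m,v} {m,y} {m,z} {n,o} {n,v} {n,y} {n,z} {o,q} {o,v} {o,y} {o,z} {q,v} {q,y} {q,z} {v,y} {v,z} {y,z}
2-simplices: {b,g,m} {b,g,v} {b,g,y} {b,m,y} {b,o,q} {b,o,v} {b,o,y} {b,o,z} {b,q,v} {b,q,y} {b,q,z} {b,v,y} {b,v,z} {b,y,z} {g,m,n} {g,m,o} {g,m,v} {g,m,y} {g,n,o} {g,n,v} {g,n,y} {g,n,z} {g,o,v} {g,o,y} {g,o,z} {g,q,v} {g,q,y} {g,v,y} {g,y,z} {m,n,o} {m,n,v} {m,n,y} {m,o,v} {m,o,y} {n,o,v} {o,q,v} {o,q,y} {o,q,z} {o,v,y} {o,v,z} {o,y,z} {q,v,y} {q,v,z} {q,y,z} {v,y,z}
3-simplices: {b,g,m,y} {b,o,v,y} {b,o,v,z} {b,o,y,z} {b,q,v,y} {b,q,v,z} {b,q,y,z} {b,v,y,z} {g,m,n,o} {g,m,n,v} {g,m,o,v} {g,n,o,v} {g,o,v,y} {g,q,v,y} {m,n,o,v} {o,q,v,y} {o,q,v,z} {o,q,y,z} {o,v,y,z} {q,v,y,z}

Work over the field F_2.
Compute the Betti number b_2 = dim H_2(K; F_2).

n_0=9 n_1=34 n_2=45 n_3=20  [Z2]
∂1: piv[bg,bm,bo,bq,bv,by,bz,gn] rk=8  ker:gm,go,gq,gv,gy,gz,mn,mo,mq,mv,my,mz,no,nv,ny,nz,oq,ov,oy,oz,qv,qy,qz,vy,vz,yz
∂2: piv[bgm,bgv,bgy,bmy,boq,bov,boy,boz,bqv,bqy,bqz,bvy,bvz,byz,gmn,gmo,gmv,gno,gnv,gny,gnz,gov,goz,gqv] rk=24  ker:gmy,goy,gqy,gvy,gyz,mno,mnv,mny,mov,moy,nov,oqv,oqy,oqz,ovy,ovz,oyz,qvy,qvz,qyz,vyz
∂3: piv[bgmy,bovy,bovz,boyz,bqvy,bqvz,bqyz,bvyz,gmno,gmnv,gmov,gnov,govy,gqvy,oqvy,oqvz] rk=16  ker:mnov,oqyz,ovyz,qvyz
b_2=(45−24)−16=5

b_2=5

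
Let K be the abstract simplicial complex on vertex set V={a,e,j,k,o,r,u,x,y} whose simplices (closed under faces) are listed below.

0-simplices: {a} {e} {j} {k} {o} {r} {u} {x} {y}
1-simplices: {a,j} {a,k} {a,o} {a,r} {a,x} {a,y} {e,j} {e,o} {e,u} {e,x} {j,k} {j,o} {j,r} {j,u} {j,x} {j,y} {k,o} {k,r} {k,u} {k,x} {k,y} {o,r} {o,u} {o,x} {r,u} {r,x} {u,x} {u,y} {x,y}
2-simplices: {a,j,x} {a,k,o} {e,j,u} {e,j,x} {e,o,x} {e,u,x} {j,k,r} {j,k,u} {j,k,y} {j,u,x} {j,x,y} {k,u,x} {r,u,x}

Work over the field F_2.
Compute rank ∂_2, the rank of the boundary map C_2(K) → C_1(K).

rank∂_2=12

n_0=9 n_1=29 n_2=13  [Z2]
∂1: piv[aj,ak,ao,ar,ax,ay,ej,eu] rk=8  ker:eo,ex,jk,jo,jr,ju,jx,jy,ko,kr,ku,kx,ky,or,ou,ox,ru,rx,ux,uy,xy
∂2: piv[ajx,ako,eju,ejx,eox,eux,jkr,jku,jky,jxy,kux,rux] rk=12  ker:jux
rk∂_2=12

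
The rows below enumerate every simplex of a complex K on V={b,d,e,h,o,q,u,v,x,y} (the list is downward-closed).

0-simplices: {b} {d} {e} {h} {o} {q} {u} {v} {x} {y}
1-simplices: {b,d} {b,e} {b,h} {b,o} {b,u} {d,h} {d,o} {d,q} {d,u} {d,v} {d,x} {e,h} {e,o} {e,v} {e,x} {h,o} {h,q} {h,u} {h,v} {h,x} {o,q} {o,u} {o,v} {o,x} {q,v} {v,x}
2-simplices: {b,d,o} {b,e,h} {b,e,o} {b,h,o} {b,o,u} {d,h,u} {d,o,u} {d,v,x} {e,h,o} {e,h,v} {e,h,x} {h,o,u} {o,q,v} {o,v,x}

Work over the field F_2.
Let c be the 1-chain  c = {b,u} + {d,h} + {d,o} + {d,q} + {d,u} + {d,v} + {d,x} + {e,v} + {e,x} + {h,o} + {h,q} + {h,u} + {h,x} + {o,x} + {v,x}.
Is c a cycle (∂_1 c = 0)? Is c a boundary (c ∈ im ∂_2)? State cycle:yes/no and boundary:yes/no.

n_0=10 n_1=26 n_2=14  [Z2]
∂1: piv[bd,be,bh,bo,bu,dq,dv,dx] rk=8  ker:dh,do,du,eh,eo,ev,ex,ho,hq,hu,hv,hx,oq,ou,ov,ox,qv,vx
∂2: piv[bdo,beh,beo,bho,bou,dhu,dou,dvx,ehv,ehx,hou,oqv,ovx] rk=13  ker:eho
∂1c = {b} + {h} + {o} + {u} + {v} + {x}

cycle:no boundary:no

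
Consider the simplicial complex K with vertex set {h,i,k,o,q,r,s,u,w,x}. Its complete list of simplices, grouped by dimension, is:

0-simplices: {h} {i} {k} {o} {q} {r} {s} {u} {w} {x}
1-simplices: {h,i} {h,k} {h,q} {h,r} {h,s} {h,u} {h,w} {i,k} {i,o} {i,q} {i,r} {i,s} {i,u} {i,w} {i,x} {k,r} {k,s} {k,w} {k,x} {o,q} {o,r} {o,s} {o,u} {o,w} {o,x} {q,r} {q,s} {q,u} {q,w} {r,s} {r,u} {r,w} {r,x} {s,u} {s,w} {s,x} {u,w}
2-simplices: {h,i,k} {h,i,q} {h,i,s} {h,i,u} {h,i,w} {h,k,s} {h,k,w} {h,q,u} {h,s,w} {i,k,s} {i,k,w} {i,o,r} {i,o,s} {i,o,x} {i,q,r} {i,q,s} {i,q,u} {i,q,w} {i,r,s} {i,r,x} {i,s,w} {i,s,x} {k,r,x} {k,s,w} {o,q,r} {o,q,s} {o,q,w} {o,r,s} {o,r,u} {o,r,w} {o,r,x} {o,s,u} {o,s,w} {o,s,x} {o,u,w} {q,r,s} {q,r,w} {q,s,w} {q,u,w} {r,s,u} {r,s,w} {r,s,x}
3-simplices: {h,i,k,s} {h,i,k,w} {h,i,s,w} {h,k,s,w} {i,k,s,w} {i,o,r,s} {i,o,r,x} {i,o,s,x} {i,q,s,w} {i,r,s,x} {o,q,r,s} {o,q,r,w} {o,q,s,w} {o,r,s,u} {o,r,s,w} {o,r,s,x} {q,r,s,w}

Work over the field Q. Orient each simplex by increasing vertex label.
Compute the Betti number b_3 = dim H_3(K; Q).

n_0=10 n_1=37 n_2=42 n_3=17  [Q]
∂1: piv[hi,hk,hq,hr,hs,hu,hw,io,ix] rk=9  ker:ik,iq,ir,is,iu,iw,kr,ks,kw,kx,oq,or,os,ou,ow,ox,qr,qs,qu,qw,rs,ru,rw,rx,su,sw,sx,uw
∂2: piv[hik,hiq,his,hiu,hiw,hks,hkw,hqu,hsw,ior,ios,iox,iqr,iqs,iqw,irs,irx,isx,krx,oqr,oqw,oru,orw,osu,ouw,quw] rk=26  ker:iks,ikw,iqu,isw,ksw,oqs,ors,orx,osw,osx,qrs,qrw,qsw,rsu,rsw,rsx
∂3: piv[hiks,hikw,hisw,hksw,iors,iorx,iosx,iqsw,irsx,oqrs,oqrw,oqsw,orsu,orsw] rk=14  ker:iksw,orsx,qrsw
b_3=(17−14)−0=3

b_3=3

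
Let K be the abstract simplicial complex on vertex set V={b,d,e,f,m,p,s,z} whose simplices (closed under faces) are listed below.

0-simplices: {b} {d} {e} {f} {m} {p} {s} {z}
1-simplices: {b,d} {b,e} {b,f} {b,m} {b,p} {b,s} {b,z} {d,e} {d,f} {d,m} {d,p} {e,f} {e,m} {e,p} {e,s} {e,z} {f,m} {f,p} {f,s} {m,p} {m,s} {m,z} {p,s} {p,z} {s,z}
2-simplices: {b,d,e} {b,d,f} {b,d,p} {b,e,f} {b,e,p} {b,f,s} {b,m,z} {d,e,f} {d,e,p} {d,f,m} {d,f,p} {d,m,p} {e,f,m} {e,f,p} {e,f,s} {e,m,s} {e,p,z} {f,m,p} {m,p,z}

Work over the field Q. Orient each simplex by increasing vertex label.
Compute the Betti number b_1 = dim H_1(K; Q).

n_0=8 n_1=25 n_2=19  [Q]
∂1: piv[bd,be,bf,bm,bp,bs,bz] rk=7  ker:de,df,dm,dp,ef,em,ep,es,ez,fm,fp,fs,mp,ms,mz,ps,pz,sz
∂2: piv[bde,bdf,bdp,bef,bep,bfs,bmz,dfm,dfp,dmp,efm,efs,ems,epz,mpz] rk=15  ker:def,dep,efp,fmp
b_1=(25−7)−15=3

b_1=3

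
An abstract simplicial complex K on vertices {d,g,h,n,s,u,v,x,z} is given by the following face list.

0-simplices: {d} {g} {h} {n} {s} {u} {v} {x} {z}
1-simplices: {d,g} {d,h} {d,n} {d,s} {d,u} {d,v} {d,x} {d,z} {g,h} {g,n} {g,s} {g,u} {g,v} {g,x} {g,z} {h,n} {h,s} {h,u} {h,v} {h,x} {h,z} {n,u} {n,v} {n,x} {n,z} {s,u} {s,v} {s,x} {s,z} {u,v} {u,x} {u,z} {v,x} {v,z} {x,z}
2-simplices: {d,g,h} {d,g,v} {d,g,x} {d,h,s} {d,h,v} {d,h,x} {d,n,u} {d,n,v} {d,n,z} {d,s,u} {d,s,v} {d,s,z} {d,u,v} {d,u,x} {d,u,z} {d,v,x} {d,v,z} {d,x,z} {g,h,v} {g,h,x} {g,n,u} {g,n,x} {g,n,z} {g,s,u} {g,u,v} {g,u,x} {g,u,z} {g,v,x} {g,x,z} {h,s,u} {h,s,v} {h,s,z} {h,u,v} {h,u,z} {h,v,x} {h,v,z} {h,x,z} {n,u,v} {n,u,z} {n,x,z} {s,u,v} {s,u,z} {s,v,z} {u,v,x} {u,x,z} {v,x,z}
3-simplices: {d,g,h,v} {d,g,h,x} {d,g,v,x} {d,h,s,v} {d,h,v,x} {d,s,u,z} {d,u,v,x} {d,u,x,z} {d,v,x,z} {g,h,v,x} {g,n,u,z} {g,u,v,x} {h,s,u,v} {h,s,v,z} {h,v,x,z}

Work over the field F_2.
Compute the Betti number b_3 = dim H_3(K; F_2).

b_3=1

n_0=9 n_1=35 n_2=46 n_3=15  [Z2]
∂1: piv[dg,dh,dn,ds,du,dv,dx,dz] rk=8  ker:gh,gn,gs,gu,gv,gx,gz,hn,hs,hu,hv,hx,hz,nu,nv,nx,nz,su,sv,sx,sz,uv,ux,uz,vx,vz,xz
∂2: piv[dgh,dgv,dgx,dhs,dhv,dhx,dnu,dnv,dnz,dsu,dsv,dsz,duv,dux,duz,dvx,dvz,dxz,gnu,gnx,gnz,gsu,guv,hsu,hsz] rk=25  ker:ghv,ghx,gux,guz,gvx,gxz,hsv,huv,huz,hvx,hvz,hxz,nuv,nuz,nxz,suv,suz,svz,uvx,uxz,vxz
∂3: piv[dghv,dghx,dgvx,dhsv,dhvx,dsuz,duvx,duxz,dvxz,gnuz,guvx,hsuv,hsvz,hvxz] rk=14  ker:ghvx
b_3=(15−14)−0=1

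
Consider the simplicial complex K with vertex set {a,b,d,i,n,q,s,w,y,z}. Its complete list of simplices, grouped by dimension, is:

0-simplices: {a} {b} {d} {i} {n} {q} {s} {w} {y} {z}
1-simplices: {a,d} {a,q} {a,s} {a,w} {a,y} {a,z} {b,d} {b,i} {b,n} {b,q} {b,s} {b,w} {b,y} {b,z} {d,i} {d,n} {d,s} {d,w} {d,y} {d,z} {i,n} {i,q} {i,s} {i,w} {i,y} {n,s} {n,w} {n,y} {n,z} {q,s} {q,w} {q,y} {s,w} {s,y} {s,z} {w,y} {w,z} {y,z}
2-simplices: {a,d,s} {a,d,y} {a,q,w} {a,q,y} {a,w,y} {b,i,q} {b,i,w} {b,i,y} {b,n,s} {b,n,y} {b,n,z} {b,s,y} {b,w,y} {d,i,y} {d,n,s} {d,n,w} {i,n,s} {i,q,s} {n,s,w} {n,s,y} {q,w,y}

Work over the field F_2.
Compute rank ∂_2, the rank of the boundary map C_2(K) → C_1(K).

rank∂_2=19

n_0=10 n_1=38 n_2=21  [Z2]
∂1: piv[ad,aq,as,aw,ay,az,bd,bi,bn] rk=9  ker:bq,bs,bw,by,bz,di,dn,ds,dw,dy,dz,in,iq,is,iw,iy,ns,nw,ny,nz,qs,qw,qy,sw,sy,sz,wy,wz,yz
∂2: piv[ads,ady,aqw,aqy,awy,biq,biw,biy,bns,bny,bnz,bsy,bwy,diy,dns,dnw,ins,iqs,nsw] rk=19  ker:nsy,qwy
rk∂_2=19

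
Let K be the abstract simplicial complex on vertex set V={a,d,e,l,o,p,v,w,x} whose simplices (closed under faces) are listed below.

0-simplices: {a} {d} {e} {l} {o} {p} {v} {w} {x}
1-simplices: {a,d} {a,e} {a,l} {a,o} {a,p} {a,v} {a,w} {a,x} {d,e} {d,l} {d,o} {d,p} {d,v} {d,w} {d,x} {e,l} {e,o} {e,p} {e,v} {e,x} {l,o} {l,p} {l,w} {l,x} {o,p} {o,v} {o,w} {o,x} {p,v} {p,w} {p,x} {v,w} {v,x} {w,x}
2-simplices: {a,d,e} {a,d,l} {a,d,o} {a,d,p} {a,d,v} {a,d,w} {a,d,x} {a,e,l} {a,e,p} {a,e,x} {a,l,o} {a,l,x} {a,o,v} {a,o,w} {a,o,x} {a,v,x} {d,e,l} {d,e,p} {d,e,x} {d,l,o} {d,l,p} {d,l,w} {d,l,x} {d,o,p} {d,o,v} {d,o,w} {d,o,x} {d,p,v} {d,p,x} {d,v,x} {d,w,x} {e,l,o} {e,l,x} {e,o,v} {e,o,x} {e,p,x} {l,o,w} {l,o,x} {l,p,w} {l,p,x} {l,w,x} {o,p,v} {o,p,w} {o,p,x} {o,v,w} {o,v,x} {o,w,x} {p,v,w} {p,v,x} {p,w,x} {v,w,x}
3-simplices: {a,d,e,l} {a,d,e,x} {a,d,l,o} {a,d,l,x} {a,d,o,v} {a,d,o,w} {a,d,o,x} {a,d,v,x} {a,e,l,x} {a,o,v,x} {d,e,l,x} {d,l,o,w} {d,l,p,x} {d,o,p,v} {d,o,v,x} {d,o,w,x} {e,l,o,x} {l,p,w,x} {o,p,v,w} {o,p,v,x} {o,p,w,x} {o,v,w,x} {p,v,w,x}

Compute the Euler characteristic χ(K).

n_0=9 n_1=34 n_2=51 n_3=23
χ=+9−34+51−23=3

χ(K)=3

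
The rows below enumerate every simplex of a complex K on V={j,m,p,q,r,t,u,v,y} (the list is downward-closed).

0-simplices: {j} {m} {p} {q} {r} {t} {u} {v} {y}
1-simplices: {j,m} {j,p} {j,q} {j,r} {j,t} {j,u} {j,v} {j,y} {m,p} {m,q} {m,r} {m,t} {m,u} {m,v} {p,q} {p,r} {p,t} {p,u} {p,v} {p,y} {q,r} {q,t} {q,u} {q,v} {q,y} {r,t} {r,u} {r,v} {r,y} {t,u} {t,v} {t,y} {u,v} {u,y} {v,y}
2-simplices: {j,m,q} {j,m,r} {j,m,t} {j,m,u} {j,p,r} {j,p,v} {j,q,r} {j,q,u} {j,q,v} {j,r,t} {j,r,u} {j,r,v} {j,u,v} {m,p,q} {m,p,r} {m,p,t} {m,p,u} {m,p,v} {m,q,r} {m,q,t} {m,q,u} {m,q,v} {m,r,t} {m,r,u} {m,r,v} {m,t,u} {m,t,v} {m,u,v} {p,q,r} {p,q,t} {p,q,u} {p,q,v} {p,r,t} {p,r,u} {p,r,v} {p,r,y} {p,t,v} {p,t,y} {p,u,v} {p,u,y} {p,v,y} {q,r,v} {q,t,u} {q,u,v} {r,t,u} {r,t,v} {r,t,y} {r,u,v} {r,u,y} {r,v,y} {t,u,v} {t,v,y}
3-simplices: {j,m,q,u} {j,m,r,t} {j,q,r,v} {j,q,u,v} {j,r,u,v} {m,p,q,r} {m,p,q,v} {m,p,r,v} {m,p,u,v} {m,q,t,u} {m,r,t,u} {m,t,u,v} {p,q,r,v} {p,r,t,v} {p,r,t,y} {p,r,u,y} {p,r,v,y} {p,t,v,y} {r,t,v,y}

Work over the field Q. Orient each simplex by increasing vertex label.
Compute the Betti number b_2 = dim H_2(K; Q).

n_0=9 n_1=35 n_2=52 n_3=19  [Q]
∂1: piv[jm,jp,jq,jr,jt,ju,jv,jy] rk=8  ker:mp,mq,mr,mt,mu,mv,pq,pr,pt,pu,pv,py,qr,qt,qu,qv,qy,rt,ru,rv,ry,tu,tv,ty,uv,uy,vy
∂2: piv[jmq,jmr,jmt,jmu,jpr,jpv,jqr,jqu,jqv,jrt,jru,jrv,juv,mpq,mpr,mpt,mpu,mpv,mqt,mtu,mtv,pry,pty,puy,pvy] rk=25  ker:mqr,mqu,mqv,mrt,mru,mrv,muv,pqr,pqt,pqu,pqv,prt,pru,prv,ptv,puv,qrv,qtu,quv,rtu,rtv,rty,ruv,ruy,rvy,tuv,tvy
∂3: piv[jmqu,jmrt,jqrv,jquv,jruv,mpqr,mpqv,mprv,mpuv,mqtu,mrtu,mtuv,pqrv,prtv,prty,pruy,prvy,ptvy] rk=18  ker:rtvy
b_2=(52−25)−18=9

b_2=9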